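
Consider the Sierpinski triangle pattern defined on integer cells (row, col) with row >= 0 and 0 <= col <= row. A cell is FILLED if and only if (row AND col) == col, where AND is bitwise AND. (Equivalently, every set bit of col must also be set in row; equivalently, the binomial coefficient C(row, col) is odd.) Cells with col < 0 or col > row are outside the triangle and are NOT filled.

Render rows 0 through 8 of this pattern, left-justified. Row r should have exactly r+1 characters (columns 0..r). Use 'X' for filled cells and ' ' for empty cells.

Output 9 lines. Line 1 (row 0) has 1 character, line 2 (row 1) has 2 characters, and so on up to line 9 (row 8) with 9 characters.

Answer: X
XX
X X
XXXX
X   X
XX  XX
X X X X
XXXXXXXX
X       X

Derivation:
r0=0: X
r1=1: XX
r2=10: X X
r3=11: XXXX
r4=100: X   X
r5=101: XX  XX
r6=110: X X X X
r7=111: XXXXXXXX
r8=1000: X       X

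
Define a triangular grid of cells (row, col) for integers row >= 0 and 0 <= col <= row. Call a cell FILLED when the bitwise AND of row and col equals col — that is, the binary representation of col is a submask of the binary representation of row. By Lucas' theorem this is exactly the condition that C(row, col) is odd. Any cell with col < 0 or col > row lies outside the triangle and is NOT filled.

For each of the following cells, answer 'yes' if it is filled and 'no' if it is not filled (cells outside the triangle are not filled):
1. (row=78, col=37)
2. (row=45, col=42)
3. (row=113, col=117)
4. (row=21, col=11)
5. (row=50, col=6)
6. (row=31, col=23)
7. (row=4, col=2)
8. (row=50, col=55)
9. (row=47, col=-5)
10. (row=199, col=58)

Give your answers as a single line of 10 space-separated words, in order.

(78,37): row=0b1001110, col=0b100101, row AND col = 0b100 = 4; 4 != 37 -> empty
(45,42): row=0b101101, col=0b101010, row AND col = 0b101000 = 40; 40 != 42 -> empty
(113,117): col outside [0, 113] -> not filled
(21,11): row=0b10101, col=0b1011, row AND col = 0b1 = 1; 1 != 11 -> empty
(50,6): row=0b110010, col=0b110, row AND col = 0b10 = 2; 2 != 6 -> empty
(31,23): row=0b11111, col=0b10111, row AND col = 0b10111 = 23; 23 == 23 -> filled
(4,2): row=0b100, col=0b10, row AND col = 0b0 = 0; 0 != 2 -> empty
(50,55): col outside [0, 50] -> not filled
(47,-5): col outside [0, 47] -> not filled
(199,58): row=0b11000111, col=0b111010, row AND col = 0b10 = 2; 2 != 58 -> empty

Answer: no no no no no yes no no no no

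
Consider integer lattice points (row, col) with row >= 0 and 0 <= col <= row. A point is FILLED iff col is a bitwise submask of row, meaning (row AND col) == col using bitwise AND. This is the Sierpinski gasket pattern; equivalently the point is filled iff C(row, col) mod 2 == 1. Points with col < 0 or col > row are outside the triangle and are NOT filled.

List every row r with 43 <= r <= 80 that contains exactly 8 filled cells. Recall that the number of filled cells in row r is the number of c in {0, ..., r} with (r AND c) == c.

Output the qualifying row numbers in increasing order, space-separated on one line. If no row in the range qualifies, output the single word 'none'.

Answer: 44 49 50 52 56 67 69 70 73 74 76

Derivation:
Row r has 2^popcount(r) filled cells, so we need popcount(r) = log2(8) = 3.
Scan r = 43..80 and keep those with exactly 3 one-bits:
r=43=101011 popcount=4 -> skip
r=44=101100 popcount=3 -> KEEP
r=45=101101 popcount=4 -> skip
r=46=101110 popcount=4 -> skip
r=47=101111 popcount=5 -> skip
r=48=110000 popcount=2 -> skip
r=49=110001 popcount=3 -> KEEP
r=50=110010 popcount=3 -> KEEP
r=51=110011 popcount=4 -> skip
r=52=110100 popcount=3 -> KEEP
r=53=110101 popcount=4 -> skip
r=54=110110 popcount=4 -> skip
r=55=110111 popcount=5 -> skip
r=56=111000 popcount=3 -> KEEP
r=57=111001 popcount=4 -> skip
r=58=111010 popcount=4 -> skip
r=59=111011 popcount=5 -> skip
r=60=111100 popcount=4 -> skip
r=61=111101 popcount=5 -> skip
r=62=111110 popcount=5 -> skip
r=63=111111 popcount=6 -> skip
r=64=1000000 popcount=1 -> skip
r=65=1000001 popcount=2 -> skip
r=66=1000010 popcount=2 -> skip
r=67=1000011 popcount=3 -> KEEP
r=68=1000100 popcount=2 -> skip
r=69=1000101 popcount=3 -> KEEP
r=70=1000110 popcount=3 -> KEEP
r=71=1000111 popcount=4 -> skip
r=72=1001000 popcount=2 -> skip
r=73=1001001 popcount=3 -> KEEP
r=74=1001010 popcount=3 -> KEEP
r=75=1001011 popcount=4 -> skip
r=76=1001100 popcount=3 -> KEEP
r=77=1001101 popcount=4 -> skip
r=78=1001110 popcount=4 -> skip
r=79=1001111 popcount=5 -> skip
r=80=1010000 popcount=2 -> skip
Kept rows: 44 49 50 52 56 67 69 70 73 74 76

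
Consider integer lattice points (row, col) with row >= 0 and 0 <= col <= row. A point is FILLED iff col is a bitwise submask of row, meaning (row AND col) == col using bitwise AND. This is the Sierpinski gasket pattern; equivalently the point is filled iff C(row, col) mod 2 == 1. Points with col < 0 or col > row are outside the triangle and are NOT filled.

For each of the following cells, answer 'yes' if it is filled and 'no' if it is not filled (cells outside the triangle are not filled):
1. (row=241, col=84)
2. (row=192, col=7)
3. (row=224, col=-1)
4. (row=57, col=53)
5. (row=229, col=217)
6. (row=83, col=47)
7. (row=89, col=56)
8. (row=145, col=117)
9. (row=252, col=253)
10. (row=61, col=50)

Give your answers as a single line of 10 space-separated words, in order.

Answer: no no no no no no no no no no

Derivation:
(241,84): row=0b11110001, col=0b1010100, row AND col = 0b1010000 = 80; 80 != 84 -> empty
(192,7): row=0b11000000, col=0b111, row AND col = 0b0 = 0; 0 != 7 -> empty
(224,-1): col outside [0, 224] -> not filled
(57,53): row=0b111001, col=0b110101, row AND col = 0b110001 = 49; 49 != 53 -> empty
(229,217): row=0b11100101, col=0b11011001, row AND col = 0b11000001 = 193; 193 != 217 -> empty
(83,47): row=0b1010011, col=0b101111, row AND col = 0b11 = 3; 3 != 47 -> empty
(89,56): row=0b1011001, col=0b111000, row AND col = 0b11000 = 24; 24 != 56 -> empty
(145,117): row=0b10010001, col=0b1110101, row AND col = 0b10001 = 17; 17 != 117 -> empty
(252,253): col outside [0, 252] -> not filled
(61,50): row=0b111101, col=0b110010, row AND col = 0b110000 = 48; 48 != 50 -> empty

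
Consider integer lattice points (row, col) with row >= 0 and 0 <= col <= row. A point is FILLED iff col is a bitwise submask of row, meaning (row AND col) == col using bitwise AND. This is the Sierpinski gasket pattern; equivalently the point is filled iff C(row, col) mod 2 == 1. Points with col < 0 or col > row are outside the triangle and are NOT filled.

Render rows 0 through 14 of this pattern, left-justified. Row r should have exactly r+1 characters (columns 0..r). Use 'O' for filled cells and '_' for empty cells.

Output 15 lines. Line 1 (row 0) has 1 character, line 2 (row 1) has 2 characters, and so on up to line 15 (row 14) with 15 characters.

Answer: O
OO
O_O
OOOO
O___O
OO__OO
O_O_O_O
OOOOOOOO
O_______O
OO______OO
O_O_____O_O
OOOO____OOOO
O___O___O___O
OO__OO__OO__OO
O_O_O_O_O_O_O_O

Derivation:
r0=0: O
r1=1: OO
r2=10: O_O
r3=11: OOOO
r4=100: O___O
r5=101: OO__OO
r6=110: O_O_O_O
r7=111: OOOOOOOO
r8=1000: O_______O
r9=1001: OO______OO
r10=1010: O_O_____O_O
r11=1011: OOOO____OOOO
r12=1100: O___O___O___O
r13=1101: OO__OO__OO__OO
r14=1110: O_O_O_O_O_O_O_O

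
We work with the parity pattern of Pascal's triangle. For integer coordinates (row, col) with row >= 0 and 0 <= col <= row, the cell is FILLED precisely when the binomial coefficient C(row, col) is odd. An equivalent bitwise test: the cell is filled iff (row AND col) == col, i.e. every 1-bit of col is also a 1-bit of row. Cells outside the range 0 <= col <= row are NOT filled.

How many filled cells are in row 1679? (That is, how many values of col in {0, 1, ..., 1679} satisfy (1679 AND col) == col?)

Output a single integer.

Answer: 128

Derivation:
1679 in binary = 11010001111
popcount(1679) = number of 1-bits in 11010001111 = 7
A col c satisfies (1679 AND c) == c iff every set bit of c is also set in 1679; each of the 7 set bits of 1679 can independently be on or off in c.
count = 2^7 = 128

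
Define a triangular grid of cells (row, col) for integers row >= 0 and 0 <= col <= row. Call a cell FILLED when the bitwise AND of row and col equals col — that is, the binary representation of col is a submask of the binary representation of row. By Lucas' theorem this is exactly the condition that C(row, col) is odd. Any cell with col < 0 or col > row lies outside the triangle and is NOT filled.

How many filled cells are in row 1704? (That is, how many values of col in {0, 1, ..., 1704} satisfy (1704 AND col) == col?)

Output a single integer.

Answer: 32

Derivation:
1704 in binary = 11010101000
popcount(1704) = number of 1-bits in 11010101000 = 5
A col c satisfies (1704 AND c) == c iff every set bit of c is also set in 1704; each of the 5 set bits of 1704 can independently be on or off in c.
count = 2^5 = 32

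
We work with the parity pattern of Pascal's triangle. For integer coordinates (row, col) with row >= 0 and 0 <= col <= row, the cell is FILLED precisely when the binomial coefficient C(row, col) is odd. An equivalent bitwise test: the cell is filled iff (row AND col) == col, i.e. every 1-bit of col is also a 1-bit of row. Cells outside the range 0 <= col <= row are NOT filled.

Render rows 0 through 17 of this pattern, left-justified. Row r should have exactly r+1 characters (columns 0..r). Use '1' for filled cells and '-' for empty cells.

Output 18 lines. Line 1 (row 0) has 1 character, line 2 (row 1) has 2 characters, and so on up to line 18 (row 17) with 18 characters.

r0=0: 1
r1=1: 11
r2=10: 1-1
r3=11: 1111
r4=100: 1---1
r5=101: 11--11
r6=110: 1-1-1-1
r7=111: 11111111
r8=1000: 1-------1
r9=1001: 11------11
r10=1010: 1-1-----1-1
r11=1011: 1111----1111
r12=1100: 1---1---1---1
r13=1101: 11--11--11--11
r14=1110: 1-1-1-1-1-1-1-1
r15=1111: 1111111111111111
r16=10000: 1---------------1
r17=10001: 11--------------11

Answer: 1
11
1-1
1111
1---1
11--11
1-1-1-1
11111111
1-------1
11------11
1-1-----1-1
1111----1111
1---1---1---1
11--11--11--11
1-1-1-1-1-1-1-1
1111111111111111
1---------------1
11--------------11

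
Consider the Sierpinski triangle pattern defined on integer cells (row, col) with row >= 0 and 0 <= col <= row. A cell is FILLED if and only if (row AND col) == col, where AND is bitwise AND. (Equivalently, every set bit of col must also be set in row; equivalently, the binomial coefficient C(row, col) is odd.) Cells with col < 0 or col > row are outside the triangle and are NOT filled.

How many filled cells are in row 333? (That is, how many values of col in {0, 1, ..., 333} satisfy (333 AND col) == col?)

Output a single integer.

Answer: 32

Derivation:
333 in binary = 101001101
popcount(333) = number of 1-bits in 101001101 = 5
A col c satisfies (333 AND c) == c iff every set bit of c is also set in 333; each of the 5 set bits of 333 can independently be on or off in c.
count = 2^5 = 32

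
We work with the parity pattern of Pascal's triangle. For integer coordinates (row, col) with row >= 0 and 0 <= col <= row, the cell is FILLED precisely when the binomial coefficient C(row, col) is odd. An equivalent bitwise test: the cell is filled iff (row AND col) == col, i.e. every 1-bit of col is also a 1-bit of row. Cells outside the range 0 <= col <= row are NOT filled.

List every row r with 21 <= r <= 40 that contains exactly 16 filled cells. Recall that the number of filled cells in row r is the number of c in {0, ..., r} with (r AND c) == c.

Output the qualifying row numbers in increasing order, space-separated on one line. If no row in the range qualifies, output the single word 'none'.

Answer: 23 27 29 30 39

Derivation:
Row r has 2^popcount(r) filled cells, so we need popcount(r) = log2(16) = 4.
Scan r = 21..40 and keep those with exactly 4 one-bits:
r=21=10101 popcount=3 -> skip
r=22=10110 popcount=3 -> skip
r=23=10111 popcount=4 -> KEEP
r=24=11000 popcount=2 -> skip
r=25=11001 popcount=3 -> skip
r=26=11010 popcount=3 -> skip
r=27=11011 popcount=4 -> KEEP
r=28=11100 popcount=3 -> skip
r=29=11101 popcount=4 -> KEEP
r=30=11110 popcount=4 -> KEEP
r=31=11111 popcount=5 -> skip
r=32=100000 popcount=1 -> skip
r=33=100001 popcount=2 -> skip
r=34=100010 popcount=2 -> skip
r=35=100011 popcount=3 -> skip
r=36=100100 popcount=2 -> skip
r=37=100101 popcount=3 -> skip
r=38=100110 popcount=3 -> skip
r=39=100111 popcount=4 -> KEEP
r=40=101000 popcount=2 -> skip
Kept rows: 23 27 29 30 39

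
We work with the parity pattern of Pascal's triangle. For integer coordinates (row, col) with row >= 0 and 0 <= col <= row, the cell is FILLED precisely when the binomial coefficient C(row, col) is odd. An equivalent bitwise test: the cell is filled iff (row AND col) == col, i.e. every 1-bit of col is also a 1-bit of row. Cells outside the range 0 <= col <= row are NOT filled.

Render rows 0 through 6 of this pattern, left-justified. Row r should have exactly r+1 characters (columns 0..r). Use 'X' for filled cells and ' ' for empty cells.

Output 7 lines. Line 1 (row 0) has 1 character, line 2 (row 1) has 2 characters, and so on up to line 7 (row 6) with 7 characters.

r0=0: X
r1=1: XX
r2=10: X X
r3=11: XXXX
r4=100: X   X
r5=101: XX  XX
r6=110: X X X X

Answer: X
XX
X X
XXXX
X   X
XX  XX
X X X X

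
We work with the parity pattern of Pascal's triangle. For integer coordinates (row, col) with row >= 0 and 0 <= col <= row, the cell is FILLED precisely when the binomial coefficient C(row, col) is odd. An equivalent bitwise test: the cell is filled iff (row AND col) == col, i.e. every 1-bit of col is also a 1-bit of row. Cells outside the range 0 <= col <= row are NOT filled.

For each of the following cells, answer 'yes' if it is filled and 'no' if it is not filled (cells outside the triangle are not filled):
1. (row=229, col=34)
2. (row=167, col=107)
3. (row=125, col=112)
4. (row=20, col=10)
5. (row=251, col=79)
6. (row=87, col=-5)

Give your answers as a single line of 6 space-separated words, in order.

Answer: no no yes no no no

Derivation:
(229,34): row=0b11100101, col=0b100010, row AND col = 0b100000 = 32; 32 != 34 -> empty
(167,107): row=0b10100111, col=0b1101011, row AND col = 0b100011 = 35; 35 != 107 -> empty
(125,112): row=0b1111101, col=0b1110000, row AND col = 0b1110000 = 112; 112 == 112 -> filled
(20,10): row=0b10100, col=0b1010, row AND col = 0b0 = 0; 0 != 10 -> empty
(251,79): row=0b11111011, col=0b1001111, row AND col = 0b1001011 = 75; 75 != 79 -> empty
(87,-5): col outside [0, 87] -> not filled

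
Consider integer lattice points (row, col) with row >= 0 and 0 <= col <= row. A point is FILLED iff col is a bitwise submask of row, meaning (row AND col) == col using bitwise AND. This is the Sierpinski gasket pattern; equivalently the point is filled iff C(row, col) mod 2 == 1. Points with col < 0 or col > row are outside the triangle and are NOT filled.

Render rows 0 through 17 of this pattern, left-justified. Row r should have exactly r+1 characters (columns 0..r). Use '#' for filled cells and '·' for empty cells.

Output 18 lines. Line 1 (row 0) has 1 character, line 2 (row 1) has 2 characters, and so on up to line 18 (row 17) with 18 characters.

r0=0: #
r1=1: ##
r2=10: #·#
r3=11: ####
r4=100: #···#
r5=101: ##··##
r6=110: #·#·#·#
r7=111: ########
r8=1000: #·······#
r9=1001: ##······##
r10=1010: #·#·····#·#
r11=1011: ####····####
r12=1100: #···#···#···#
r13=1101: ##··##··##··##
r14=1110: #·#·#·#·#·#·#·#
r15=1111: ################
r16=10000: #···············#
r17=10001: ##··············##

Answer: #
##
#·#
####
#···#
##··##
#·#·#·#
########
#·······#
##······##
#·#·····#·#
####····####
#···#···#···#
##··##··##··##
#·#·#·#·#·#·#·#
################
#···············#
##··············##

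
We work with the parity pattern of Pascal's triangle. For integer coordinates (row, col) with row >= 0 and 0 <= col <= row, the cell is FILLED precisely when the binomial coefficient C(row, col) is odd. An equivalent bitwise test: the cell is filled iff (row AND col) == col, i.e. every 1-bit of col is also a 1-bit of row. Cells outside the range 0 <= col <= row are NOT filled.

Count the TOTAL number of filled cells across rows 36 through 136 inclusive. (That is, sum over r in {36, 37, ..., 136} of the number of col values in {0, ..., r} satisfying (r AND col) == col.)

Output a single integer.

Answer: 1984

Derivation:
r36=100100 pc2: +4 =4
r37=100101 pc3: +8 =12
r38=100110 pc3: +8 =20
r39=100111 pc4: +16 =36
r40=101000 pc2: +4 =40
r41=101001 pc3: +8 =48
r42=101010 pc3: +8 =56
r43=101011 pc4: +16 =72
r44=101100 pc3: +8 =80
r45=101101 pc4: +16 =96
r46=101110 pc4: +16 =112
r47=101111 pc5: +32 =144
r48=110000 pc2: +4 =148
r49=110001 pc3: +8 =156
r50=110010 pc3: +8 =164
r51=110011 pc4: +16 =180
r52=110100 pc3: +8 =188
r53=110101 pc4: +16 =204
r54=110110 pc4: +16 =220
r55=110111 pc5: +32 =252
r56=111000 pc3: +8 =260
r57=111001 pc4: +16 =276
r58=111010 pc4: +16 =292
r59=111011 pc5: +32 =324
r60=111100 pc4: +16 =340
r61=111101 pc5: +32 =372
r62=111110 pc5: +32 =404
r63=111111 pc6: +64 =468
r64=1000000 pc1: +2 =470
r65=1000001 pc2: +4 =474
r66=1000010 pc2: +4 =478
r67=1000011 pc3: +8 =486
r68=1000100 pc2: +4 =490
r69=1000101 pc3: +8 =498
r70=1000110 pc3: +8 =506
r71=1000111 pc4: +16 =522
r72=1001000 pc2: +4 =526
r73=1001001 pc3: +8 =534
r74=1001010 pc3: +8 =542
r75=1001011 pc4: +16 =558
r76=1001100 pc3: +8 =566
r77=1001101 pc4: +16 =582
r78=1001110 pc4: +16 =598
r79=1001111 pc5: +32 =630
r80=1010000 pc2: +4 =634
r81=1010001 pc3: +8 =642
r82=1010010 pc3: +8 =650
r83=1010011 pc4: +16 =666
r84=1010100 pc3: +8 =674
r85=1010101 pc4: +16 =690
r86=1010110 pc4: +16 =706
r87=1010111 pc5: +32 =738
r88=1011000 pc3: +8 =746
r89=1011001 pc4: +16 =762
r90=1011010 pc4: +16 =778
r91=1011011 pc5: +32 =810
r92=1011100 pc4: +16 =826
r93=1011101 pc5: +32 =858
r94=1011110 pc5: +32 =890
r95=1011111 pc6: +64 =954
r96=1100000 pc2: +4 =958
r97=1100001 pc3: +8 =966
r98=1100010 pc3: +8 =974
r99=1100011 pc4: +16 =990
r100=1100100 pc3: +8 =998
r101=1100101 pc4: +16 =1014
r102=1100110 pc4: +16 =1030
r103=1100111 pc5: +32 =1062
r104=1101000 pc3: +8 =1070
r105=1101001 pc4: +16 =1086
r106=1101010 pc4: +16 =1102
r107=1101011 pc5: +32 =1134
r108=1101100 pc4: +16 =1150
r109=1101101 pc5: +32 =1182
r110=1101110 pc5: +32 =1214
r111=1101111 pc6: +64 =1278
r112=1110000 pc3: +8 =1286
r113=1110001 pc4: +16 =1302
r114=1110010 pc4: +16 =1318
r115=1110011 pc5: +32 =1350
r116=1110100 pc4: +16 =1366
r117=1110101 pc5: +32 =1398
r118=1110110 pc5: +32 =1430
r119=1110111 pc6: +64 =1494
r120=1111000 pc4: +16 =1510
r121=1111001 pc5: +32 =1542
r122=1111010 pc5: +32 =1574
r123=1111011 pc6: +64 =1638
r124=1111100 pc5: +32 =1670
r125=1111101 pc6: +64 =1734
r126=1111110 pc6: +64 =1798
r127=1111111 pc7: +128 =1926
r128=10000000 pc1: +2 =1928
r129=10000001 pc2: +4 =1932
r130=10000010 pc2: +4 =1936
r131=10000011 pc3: +8 =1944
r132=10000100 pc2: +4 =1948
r133=10000101 pc3: +8 =1956
r134=10000110 pc3: +8 =1964
r135=10000111 pc4: +16 =1980
r136=10001000 pc2: +4 =1984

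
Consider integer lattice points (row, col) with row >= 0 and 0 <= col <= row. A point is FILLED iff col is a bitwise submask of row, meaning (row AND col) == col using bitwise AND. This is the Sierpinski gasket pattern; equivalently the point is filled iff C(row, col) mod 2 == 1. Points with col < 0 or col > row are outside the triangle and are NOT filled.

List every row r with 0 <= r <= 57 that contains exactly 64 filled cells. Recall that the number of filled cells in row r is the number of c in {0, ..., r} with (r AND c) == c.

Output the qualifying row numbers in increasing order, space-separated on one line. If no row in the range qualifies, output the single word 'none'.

Answer: none

Derivation:
Row r has 2^popcount(r) filled cells, so we need popcount(r) = log2(64) = 6.
Scan r = 0..57 and keep those with exactly 6 one-bits:
r=0=0 popcount=0 -> skip
r=1=1 popcount=1 -> skip
r=2=10 popcount=1 -> skip
r=3=11 popcount=2 -> skip
r=4=100 popcount=1 -> skip
r=5=101 popcount=2 -> skip
r=6=110 popcount=2 -> skip
r=7=111 popcount=3 -> skip
r=8=1000 popcount=1 -> skip
r=9=1001 popcount=2 -> skip
r=10=1010 popcount=2 -> skip
r=11=1011 popcount=3 -> skip
r=12=1100 popcount=2 -> skip
r=13=1101 popcount=3 -> skip
r=14=1110 popcount=3 -> skip
r=15=1111 popcount=4 -> skip
r=16=10000 popcount=1 -> skip
r=17=10001 popcount=2 -> skip
r=18=10010 popcount=2 -> skip
r=19=10011 popcount=3 -> skip
r=20=10100 popcount=2 -> skip
r=21=10101 popcount=3 -> skip
r=22=10110 popcount=3 -> skip
r=23=10111 popcount=4 -> skip
r=24=11000 popcount=2 -> skip
r=25=11001 popcount=3 -> skip
r=26=11010 popcount=3 -> skip
r=27=11011 popcount=4 -> skip
r=28=11100 popcount=3 -> skip
r=29=11101 popcount=4 -> skip
r=30=11110 popcount=4 -> skip
r=31=11111 popcount=5 -> skip
r=32=100000 popcount=1 -> skip
r=33=100001 popcount=2 -> skip
r=34=100010 popcount=2 -> skip
r=35=100011 popcount=3 -> skip
r=36=100100 popcount=2 -> skip
r=37=100101 popcount=3 -> skip
r=38=100110 popcount=3 -> skip
r=39=100111 popcount=4 -> skip
r=40=101000 popcount=2 -> skip
r=41=101001 popcount=3 -> skip
r=42=101010 popcount=3 -> skip
r=43=101011 popcount=4 -> skip
r=44=101100 popcount=3 -> skip
r=45=101101 popcount=4 -> skip
r=46=101110 popcount=4 -> skip
r=47=101111 popcount=5 -> skip
r=48=110000 popcount=2 -> skip
r=49=110001 popcount=3 -> skip
r=50=110010 popcount=3 -> skip
r=51=110011 popcount=4 -> skip
r=52=110100 popcount=3 -> skip
r=53=110101 popcount=4 -> skip
r=54=110110 popcount=4 -> skip
r=55=110111 popcount=5 -> skip
r=56=111000 popcount=3 -> skip
r=57=111001 popcount=4 -> skip
Kept rows: none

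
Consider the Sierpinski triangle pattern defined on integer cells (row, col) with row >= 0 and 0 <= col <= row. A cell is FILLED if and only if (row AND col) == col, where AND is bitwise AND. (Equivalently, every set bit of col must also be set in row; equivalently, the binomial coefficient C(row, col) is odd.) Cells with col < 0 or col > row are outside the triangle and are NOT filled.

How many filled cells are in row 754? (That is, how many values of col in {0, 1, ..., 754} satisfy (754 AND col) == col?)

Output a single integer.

Answer: 64

Derivation:
754 in binary = 1011110010
popcount(754) = number of 1-bits in 1011110010 = 6
A col c satisfies (754 AND c) == c iff every set bit of c is also set in 754; each of the 6 set bits of 754 can independently be on or off in c.
count = 2^6 = 64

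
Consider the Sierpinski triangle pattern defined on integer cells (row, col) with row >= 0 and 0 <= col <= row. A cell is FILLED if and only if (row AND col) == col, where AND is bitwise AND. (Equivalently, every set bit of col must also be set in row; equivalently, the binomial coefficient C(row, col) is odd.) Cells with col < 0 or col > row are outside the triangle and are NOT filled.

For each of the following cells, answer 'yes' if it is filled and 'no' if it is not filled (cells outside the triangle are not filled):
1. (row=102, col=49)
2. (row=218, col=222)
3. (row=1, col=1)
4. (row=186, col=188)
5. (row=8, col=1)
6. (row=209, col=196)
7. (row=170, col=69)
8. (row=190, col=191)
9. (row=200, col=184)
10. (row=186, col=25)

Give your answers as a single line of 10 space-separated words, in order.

Answer: no no yes no no no no no no no

Derivation:
(102,49): row=0b1100110, col=0b110001, row AND col = 0b100000 = 32; 32 != 49 -> empty
(218,222): col outside [0, 218] -> not filled
(1,1): row=0b1, col=0b1, row AND col = 0b1 = 1; 1 == 1 -> filled
(186,188): col outside [0, 186] -> not filled
(8,1): row=0b1000, col=0b1, row AND col = 0b0 = 0; 0 != 1 -> empty
(209,196): row=0b11010001, col=0b11000100, row AND col = 0b11000000 = 192; 192 != 196 -> empty
(170,69): row=0b10101010, col=0b1000101, row AND col = 0b0 = 0; 0 != 69 -> empty
(190,191): col outside [0, 190] -> not filled
(200,184): row=0b11001000, col=0b10111000, row AND col = 0b10001000 = 136; 136 != 184 -> empty
(186,25): row=0b10111010, col=0b11001, row AND col = 0b11000 = 24; 24 != 25 -> empty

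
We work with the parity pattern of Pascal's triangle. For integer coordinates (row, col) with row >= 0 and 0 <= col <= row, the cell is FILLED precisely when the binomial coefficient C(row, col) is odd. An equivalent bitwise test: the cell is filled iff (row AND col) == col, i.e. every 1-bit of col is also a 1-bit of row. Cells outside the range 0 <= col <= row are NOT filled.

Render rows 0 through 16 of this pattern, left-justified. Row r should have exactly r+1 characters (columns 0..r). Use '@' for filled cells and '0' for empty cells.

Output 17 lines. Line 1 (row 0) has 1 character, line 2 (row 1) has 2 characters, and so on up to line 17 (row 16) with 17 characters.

Answer: @
@@
@0@
@@@@
@000@
@@00@@
@0@0@0@
@@@@@@@@
@0000000@
@@000000@@
@0@00000@0@
@@@@0000@@@@
@000@000@000@
@@00@@00@@00@@
@0@0@0@0@0@0@0@
@@@@@@@@@@@@@@@@
@000000000000000@

Derivation:
r0=0: @
r1=1: @@
r2=10: @0@
r3=11: @@@@
r4=100: @000@
r5=101: @@00@@
r6=110: @0@0@0@
r7=111: @@@@@@@@
r8=1000: @0000000@
r9=1001: @@000000@@
r10=1010: @0@00000@0@
r11=1011: @@@@0000@@@@
r12=1100: @000@000@000@
r13=1101: @@00@@00@@00@@
r14=1110: @0@0@0@0@0@0@0@
r15=1111: @@@@@@@@@@@@@@@@
r16=10000: @000000000000000@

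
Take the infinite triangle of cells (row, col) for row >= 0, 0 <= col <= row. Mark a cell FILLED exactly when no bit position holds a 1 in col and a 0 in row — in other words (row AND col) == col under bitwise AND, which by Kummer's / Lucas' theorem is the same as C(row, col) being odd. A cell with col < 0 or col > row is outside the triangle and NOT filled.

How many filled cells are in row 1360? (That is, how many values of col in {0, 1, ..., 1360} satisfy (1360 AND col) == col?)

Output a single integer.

Answer: 16

Derivation:
1360 in binary = 10101010000
popcount(1360) = number of 1-bits in 10101010000 = 4
A col c satisfies (1360 AND c) == c iff every set bit of c is also set in 1360; each of the 4 set bits of 1360 can independently be on or off in c.
count = 2^4 = 16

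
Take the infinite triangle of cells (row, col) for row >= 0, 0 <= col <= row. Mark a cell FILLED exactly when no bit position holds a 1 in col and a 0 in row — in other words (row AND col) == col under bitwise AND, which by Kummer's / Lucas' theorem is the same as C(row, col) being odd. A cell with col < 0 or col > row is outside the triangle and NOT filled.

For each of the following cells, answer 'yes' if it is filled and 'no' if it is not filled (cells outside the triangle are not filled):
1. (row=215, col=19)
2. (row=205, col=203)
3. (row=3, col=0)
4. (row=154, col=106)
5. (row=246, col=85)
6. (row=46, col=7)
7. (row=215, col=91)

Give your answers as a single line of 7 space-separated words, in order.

Answer: yes no yes no no no no

Derivation:
(215,19): row=0b11010111, col=0b10011, row AND col = 0b10011 = 19; 19 == 19 -> filled
(205,203): row=0b11001101, col=0b11001011, row AND col = 0b11001001 = 201; 201 != 203 -> empty
(3,0): row=0b11, col=0b0, row AND col = 0b0 = 0; 0 == 0 -> filled
(154,106): row=0b10011010, col=0b1101010, row AND col = 0b1010 = 10; 10 != 106 -> empty
(246,85): row=0b11110110, col=0b1010101, row AND col = 0b1010100 = 84; 84 != 85 -> empty
(46,7): row=0b101110, col=0b111, row AND col = 0b110 = 6; 6 != 7 -> empty
(215,91): row=0b11010111, col=0b1011011, row AND col = 0b1010011 = 83; 83 != 91 -> empty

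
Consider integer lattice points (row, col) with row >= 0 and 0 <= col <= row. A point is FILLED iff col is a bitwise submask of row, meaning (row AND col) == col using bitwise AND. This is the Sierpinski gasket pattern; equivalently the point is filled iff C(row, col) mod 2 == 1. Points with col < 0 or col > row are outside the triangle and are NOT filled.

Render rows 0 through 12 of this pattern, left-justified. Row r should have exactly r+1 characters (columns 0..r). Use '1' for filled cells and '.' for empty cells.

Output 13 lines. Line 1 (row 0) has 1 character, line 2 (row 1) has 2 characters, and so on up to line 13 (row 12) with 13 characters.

r0=0: 1
r1=1: 11
r2=10: 1.1
r3=11: 1111
r4=100: 1...1
r5=101: 11..11
r6=110: 1.1.1.1
r7=111: 11111111
r8=1000: 1.......1
r9=1001: 11......11
r10=1010: 1.1.....1.1
r11=1011: 1111....1111
r12=1100: 1...1...1...1

Answer: 1
11
1.1
1111
1...1
11..11
1.1.1.1
11111111
1.......1
11......11
1.1.....1.1
1111....1111
1...1...1...1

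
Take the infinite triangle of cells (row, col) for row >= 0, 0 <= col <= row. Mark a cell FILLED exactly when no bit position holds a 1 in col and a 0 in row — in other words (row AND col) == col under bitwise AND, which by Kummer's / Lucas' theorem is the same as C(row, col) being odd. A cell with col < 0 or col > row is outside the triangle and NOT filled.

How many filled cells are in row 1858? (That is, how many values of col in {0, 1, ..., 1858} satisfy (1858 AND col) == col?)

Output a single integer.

1858 in binary = 11101000010
popcount(1858) = number of 1-bits in 11101000010 = 5
A col c satisfies (1858 AND c) == c iff every set bit of c is also set in 1858; each of the 5 set bits of 1858 can independently be on or off in c.
count = 2^5 = 32

Answer: 32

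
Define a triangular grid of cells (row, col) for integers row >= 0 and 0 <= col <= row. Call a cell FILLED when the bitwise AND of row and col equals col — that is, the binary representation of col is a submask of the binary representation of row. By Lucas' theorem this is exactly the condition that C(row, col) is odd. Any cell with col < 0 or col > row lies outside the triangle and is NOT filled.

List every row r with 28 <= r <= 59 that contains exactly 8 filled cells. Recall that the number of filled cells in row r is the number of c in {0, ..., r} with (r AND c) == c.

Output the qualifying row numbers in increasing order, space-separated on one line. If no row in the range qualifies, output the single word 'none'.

Answer: 28 35 37 38 41 42 44 49 50 52 56

Derivation:
Row r has 2^popcount(r) filled cells, so we need popcount(r) = log2(8) = 3.
Scan r = 28..59 and keep those with exactly 3 one-bits:
r=28=11100 popcount=3 -> KEEP
r=29=11101 popcount=4 -> skip
r=30=11110 popcount=4 -> skip
r=31=11111 popcount=5 -> skip
r=32=100000 popcount=1 -> skip
r=33=100001 popcount=2 -> skip
r=34=100010 popcount=2 -> skip
r=35=100011 popcount=3 -> KEEP
r=36=100100 popcount=2 -> skip
r=37=100101 popcount=3 -> KEEP
r=38=100110 popcount=3 -> KEEP
r=39=100111 popcount=4 -> skip
r=40=101000 popcount=2 -> skip
r=41=101001 popcount=3 -> KEEP
r=42=101010 popcount=3 -> KEEP
r=43=101011 popcount=4 -> skip
r=44=101100 popcount=3 -> KEEP
r=45=101101 popcount=4 -> skip
r=46=101110 popcount=4 -> skip
r=47=101111 popcount=5 -> skip
r=48=110000 popcount=2 -> skip
r=49=110001 popcount=3 -> KEEP
r=50=110010 popcount=3 -> KEEP
r=51=110011 popcount=4 -> skip
r=52=110100 popcount=3 -> KEEP
r=53=110101 popcount=4 -> skip
r=54=110110 popcount=4 -> skip
r=55=110111 popcount=5 -> skip
r=56=111000 popcount=3 -> KEEP
r=57=111001 popcount=4 -> skip
r=58=111010 popcount=4 -> skip
r=59=111011 popcount=5 -> skip
Kept rows: 28 35 37 38 41 42 44 49 50 52 56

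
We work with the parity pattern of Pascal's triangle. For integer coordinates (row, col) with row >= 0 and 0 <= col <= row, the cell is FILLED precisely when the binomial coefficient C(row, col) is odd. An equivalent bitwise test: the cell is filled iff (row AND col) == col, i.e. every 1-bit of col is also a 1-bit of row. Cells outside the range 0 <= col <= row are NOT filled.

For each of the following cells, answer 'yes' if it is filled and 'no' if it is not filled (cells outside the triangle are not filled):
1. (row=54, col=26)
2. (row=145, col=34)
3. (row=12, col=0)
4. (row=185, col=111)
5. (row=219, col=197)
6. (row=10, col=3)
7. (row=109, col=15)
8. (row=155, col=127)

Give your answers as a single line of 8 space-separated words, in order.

(54,26): row=0b110110, col=0b11010, row AND col = 0b10010 = 18; 18 != 26 -> empty
(145,34): row=0b10010001, col=0b100010, row AND col = 0b0 = 0; 0 != 34 -> empty
(12,0): row=0b1100, col=0b0, row AND col = 0b0 = 0; 0 == 0 -> filled
(185,111): row=0b10111001, col=0b1101111, row AND col = 0b101001 = 41; 41 != 111 -> empty
(219,197): row=0b11011011, col=0b11000101, row AND col = 0b11000001 = 193; 193 != 197 -> empty
(10,3): row=0b1010, col=0b11, row AND col = 0b10 = 2; 2 != 3 -> empty
(109,15): row=0b1101101, col=0b1111, row AND col = 0b1101 = 13; 13 != 15 -> empty
(155,127): row=0b10011011, col=0b1111111, row AND col = 0b11011 = 27; 27 != 127 -> empty

Answer: no no yes no no no no no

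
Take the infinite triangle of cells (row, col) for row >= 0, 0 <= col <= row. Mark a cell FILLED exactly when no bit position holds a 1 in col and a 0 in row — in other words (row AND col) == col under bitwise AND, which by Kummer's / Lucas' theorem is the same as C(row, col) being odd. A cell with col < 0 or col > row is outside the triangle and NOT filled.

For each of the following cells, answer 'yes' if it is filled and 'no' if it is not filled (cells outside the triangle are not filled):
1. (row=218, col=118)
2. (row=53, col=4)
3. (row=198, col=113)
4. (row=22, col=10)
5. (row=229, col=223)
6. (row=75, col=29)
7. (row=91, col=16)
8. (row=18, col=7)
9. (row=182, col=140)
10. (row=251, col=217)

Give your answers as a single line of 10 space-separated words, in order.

(218,118): row=0b11011010, col=0b1110110, row AND col = 0b1010010 = 82; 82 != 118 -> empty
(53,4): row=0b110101, col=0b100, row AND col = 0b100 = 4; 4 == 4 -> filled
(198,113): row=0b11000110, col=0b1110001, row AND col = 0b1000000 = 64; 64 != 113 -> empty
(22,10): row=0b10110, col=0b1010, row AND col = 0b10 = 2; 2 != 10 -> empty
(229,223): row=0b11100101, col=0b11011111, row AND col = 0b11000101 = 197; 197 != 223 -> empty
(75,29): row=0b1001011, col=0b11101, row AND col = 0b1001 = 9; 9 != 29 -> empty
(91,16): row=0b1011011, col=0b10000, row AND col = 0b10000 = 16; 16 == 16 -> filled
(18,7): row=0b10010, col=0b111, row AND col = 0b10 = 2; 2 != 7 -> empty
(182,140): row=0b10110110, col=0b10001100, row AND col = 0b10000100 = 132; 132 != 140 -> empty
(251,217): row=0b11111011, col=0b11011001, row AND col = 0b11011001 = 217; 217 == 217 -> filled

Answer: no yes no no no no yes no no yes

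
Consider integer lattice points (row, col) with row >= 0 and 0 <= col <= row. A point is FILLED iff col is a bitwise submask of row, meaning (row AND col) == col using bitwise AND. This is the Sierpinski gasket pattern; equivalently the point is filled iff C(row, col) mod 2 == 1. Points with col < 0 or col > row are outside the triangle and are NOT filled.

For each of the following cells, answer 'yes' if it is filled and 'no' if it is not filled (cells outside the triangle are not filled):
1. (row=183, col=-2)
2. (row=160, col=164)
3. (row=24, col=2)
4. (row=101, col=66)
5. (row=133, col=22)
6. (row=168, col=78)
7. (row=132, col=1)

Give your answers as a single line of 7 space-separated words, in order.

(183,-2): col outside [0, 183] -> not filled
(160,164): col outside [0, 160] -> not filled
(24,2): row=0b11000, col=0b10, row AND col = 0b0 = 0; 0 != 2 -> empty
(101,66): row=0b1100101, col=0b1000010, row AND col = 0b1000000 = 64; 64 != 66 -> empty
(133,22): row=0b10000101, col=0b10110, row AND col = 0b100 = 4; 4 != 22 -> empty
(168,78): row=0b10101000, col=0b1001110, row AND col = 0b1000 = 8; 8 != 78 -> empty
(132,1): row=0b10000100, col=0b1, row AND col = 0b0 = 0; 0 != 1 -> empty

Answer: no no no no no no no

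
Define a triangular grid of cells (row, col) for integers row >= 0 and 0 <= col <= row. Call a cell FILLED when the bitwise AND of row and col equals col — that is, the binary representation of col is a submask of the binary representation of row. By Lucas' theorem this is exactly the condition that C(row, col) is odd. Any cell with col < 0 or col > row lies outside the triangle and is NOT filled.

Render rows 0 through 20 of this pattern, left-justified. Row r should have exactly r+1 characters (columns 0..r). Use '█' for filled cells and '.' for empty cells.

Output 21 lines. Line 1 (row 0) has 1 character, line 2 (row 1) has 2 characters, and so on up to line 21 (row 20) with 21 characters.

r0=0: █
r1=1: ██
r2=10: █.█
r3=11: ████
r4=100: █...█
r5=101: ██..██
r6=110: █.█.█.█
r7=111: ████████
r8=1000: █.......█
r9=1001: ██......██
r10=1010: █.█.....█.█
r11=1011: ████....████
r12=1100: █...█...█...█
r13=1101: ██..██..██..██
r14=1110: █.█.█.█.█.█.█.█
r15=1111: ████████████████
r16=10000: █...............█
r17=10001: ██..............██
r18=10010: █.█.............█.█
r19=10011: ████............████
r20=10100: █...█...........█...█

Answer: █
██
█.█
████
█...█
██..██
█.█.█.█
████████
█.......█
██......██
█.█.....█.█
████....████
█...█...█...█
██..██..██..██
█.█.█.█.█.█.█.█
████████████████
█...............█
██..............██
█.█.............█.█
████............████
█...█...........█...█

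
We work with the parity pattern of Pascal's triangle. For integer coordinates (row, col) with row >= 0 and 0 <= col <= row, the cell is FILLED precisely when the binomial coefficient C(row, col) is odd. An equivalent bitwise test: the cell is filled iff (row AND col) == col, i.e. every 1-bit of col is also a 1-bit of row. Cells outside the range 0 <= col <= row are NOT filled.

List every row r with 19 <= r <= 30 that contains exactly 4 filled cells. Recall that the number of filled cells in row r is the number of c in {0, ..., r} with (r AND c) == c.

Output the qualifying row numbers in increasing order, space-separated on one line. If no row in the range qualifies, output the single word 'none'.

Row r has 2^popcount(r) filled cells, so we need popcount(r) = log2(4) = 2.
Scan r = 19..30 and keep those with exactly 2 one-bits:
r=19=10011 popcount=3 -> skip
r=20=10100 popcount=2 -> KEEP
r=21=10101 popcount=3 -> skip
r=22=10110 popcount=3 -> skip
r=23=10111 popcount=4 -> skip
r=24=11000 popcount=2 -> KEEP
r=25=11001 popcount=3 -> skip
r=26=11010 popcount=3 -> skip
r=27=11011 popcount=4 -> skip
r=28=11100 popcount=3 -> skip
r=29=11101 popcount=4 -> skip
r=30=11110 popcount=4 -> skip
Kept rows: 20 24

Answer: 20 24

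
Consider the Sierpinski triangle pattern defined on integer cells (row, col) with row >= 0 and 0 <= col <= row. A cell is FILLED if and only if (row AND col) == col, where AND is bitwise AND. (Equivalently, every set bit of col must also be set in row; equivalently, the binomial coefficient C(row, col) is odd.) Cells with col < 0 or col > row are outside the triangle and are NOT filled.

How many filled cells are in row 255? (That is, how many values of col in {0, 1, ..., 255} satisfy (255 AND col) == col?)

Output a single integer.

255 in binary = 11111111
popcount(255) = number of 1-bits in 11111111 = 8
A col c satisfies (255 AND c) == c iff every set bit of c is also set in 255; each of the 8 set bits of 255 can independently be on or off in c.
count = 2^8 = 256

Answer: 256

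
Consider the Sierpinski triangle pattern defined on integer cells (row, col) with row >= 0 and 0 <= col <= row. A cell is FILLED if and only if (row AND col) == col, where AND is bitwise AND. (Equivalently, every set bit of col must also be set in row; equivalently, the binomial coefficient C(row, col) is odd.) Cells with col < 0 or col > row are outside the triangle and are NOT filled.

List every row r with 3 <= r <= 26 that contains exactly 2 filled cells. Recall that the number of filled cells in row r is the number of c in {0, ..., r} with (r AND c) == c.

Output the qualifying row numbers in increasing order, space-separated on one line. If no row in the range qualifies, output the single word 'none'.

Row r has 2^popcount(r) filled cells, so we need popcount(r) = log2(2) = 1.
Scan r = 3..26 and keep those with exactly 1 one-bits:
r=3=11 popcount=2 -> skip
r=4=100 popcount=1 -> KEEP
r=5=101 popcount=2 -> skip
r=6=110 popcount=2 -> skip
r=7=111 popcount=3 -> skip
r=8=1000 popcount=1 -> KEEP
r=9=1001 popcount=2 -> skip
r=10=1010 popcount=2 -> skip
r=11=1011 popcount=3 -> skip
r=12=1100 popcount=2 -> skip
r=13=1101 popcount=3 -> skip
r=14=1110 popcount=3 -> skip
r=15=1111 popcount=4 -> skip
r=16=10000 popcount=1 -> KEEP
r=17=10001 popcount=2 -> skip
r=18=10010 popcount=2 -> skip
r=19=10011 popcount=3 -> skip
r=20=10100 popcount=2 -> skip
r=21=10101 popcount=3 -> skip
r=22=10110 popcount=3 -> skip
r=23=10111 popcount=4 -> skip
r=24=11000 popcount=2 -> skip
r=25=11001 popcount=3 -> skip
r=26=11010 popcount=3 -> skip
Kept rows: 4 8 16

Answer: 4 8 16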